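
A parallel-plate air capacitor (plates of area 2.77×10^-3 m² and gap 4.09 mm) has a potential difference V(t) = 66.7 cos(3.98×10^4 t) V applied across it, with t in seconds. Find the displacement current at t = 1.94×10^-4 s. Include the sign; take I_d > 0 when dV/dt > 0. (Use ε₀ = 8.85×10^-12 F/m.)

dV/dt = (66.7)(3.98×10^4)·−sin(7.7212) = -2.631×10^6 V/s.
I_d = C dV/dt with C = ε₀A/d = (8.85×10^-12)(2.77×10^-3)/(4.09×10^-3) = 5.994×10^-12 F, so I_d = (5.994×10^-12)(-2.631×10^6) = -1.58×10^-5 A.

-1.58×10^-5 A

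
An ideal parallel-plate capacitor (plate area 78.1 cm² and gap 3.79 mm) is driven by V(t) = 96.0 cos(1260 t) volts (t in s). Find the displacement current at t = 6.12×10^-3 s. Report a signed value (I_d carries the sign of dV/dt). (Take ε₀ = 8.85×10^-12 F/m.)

-2.18×10^-6 A

dV/dt = (96.0)(1260)·−sin(7.7112) = -1.197×10^5 V/s.
I_d = C dV/dt with C = ε₀A/d = (8.85×10^-12)(7.81×10^-3)/(3.79×10^-3) = 1.824×10^-11 F, so I_d = (1.824×10^-11)(-1.197×10^5) = -2.18×10^-6 A.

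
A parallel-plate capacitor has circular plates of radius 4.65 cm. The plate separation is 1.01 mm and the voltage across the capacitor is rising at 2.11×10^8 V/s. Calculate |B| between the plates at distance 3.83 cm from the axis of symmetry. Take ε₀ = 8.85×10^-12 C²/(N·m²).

With E = V/d, dE/dt = 2.089×10^11 V/(m·s) and πR² = 6.793×10^-3 m², giving I_d = ε₀ πR² dE/dt = 0.01256 A.
∮B·dl = μ₀ I_d,enc with I_d,enc = I_d r²/R² = 8.521×10^-3 A; so B = μ₀ I_d,enc/(2πr) = 4.45×10^-8 T.

4.45×10^-8 T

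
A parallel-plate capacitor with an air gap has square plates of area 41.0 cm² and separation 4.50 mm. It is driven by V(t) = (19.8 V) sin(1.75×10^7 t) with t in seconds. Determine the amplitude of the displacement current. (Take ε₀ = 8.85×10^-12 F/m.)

2.79×10^-3 A

(dE/dt)_max = V₀ω/d = 7.700×10^10 V/(m·s); ω = 1.75×10^7 rad/s.
I_d,max = ε₀ A (dE/dt)_max = (8.85×10^-12)(4.10×10^-3)(7.700×10^10) = 2.79×10^-3 A.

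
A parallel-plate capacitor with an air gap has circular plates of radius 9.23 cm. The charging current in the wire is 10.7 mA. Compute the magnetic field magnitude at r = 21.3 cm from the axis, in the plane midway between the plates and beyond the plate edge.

1.00×10^-8 T

Between the plates the displacement current equals the wire current: I_d = 10.7 mA = 0.0107 A.
For r ≥ R the full I_d is enclosed: B = μ₀ I_d/(2πr) = (4π×10^-7)(0.0107)/(2π·0.213) = 1.00×10^-8 T.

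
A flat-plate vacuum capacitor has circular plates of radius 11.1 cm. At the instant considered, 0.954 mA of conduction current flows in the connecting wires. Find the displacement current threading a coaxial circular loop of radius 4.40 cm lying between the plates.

Between the plates the displacement current equals the wire current: I_d = 0.954 mA = 9.54×10^-4 A.
Through an area πr² the displacement current is I_d·(πr²/πR²) = I_d (r/R)² = 1.50×10^-4 A.

1.50×10^-4 A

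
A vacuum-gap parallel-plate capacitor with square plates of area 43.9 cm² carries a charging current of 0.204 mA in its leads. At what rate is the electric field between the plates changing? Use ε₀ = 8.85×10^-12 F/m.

Charge continuity gives I_d = I = 2.04×10^-4 A between the plates.
Then dE/dt = I_d/(ε₀A) = 5.25×10^9 V/(m·s).

5.25×10^9 V/(m·s)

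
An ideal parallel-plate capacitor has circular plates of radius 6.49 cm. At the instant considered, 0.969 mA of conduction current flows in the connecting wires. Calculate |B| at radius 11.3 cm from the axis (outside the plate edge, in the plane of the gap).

1.72×10^-9 T

Between the plates the displacement current equals the wire current: I_d = 0.969 mA = 9.69×10^-4 A.
With r > R the enclosed displacement current is the full I_d; B = μ₀ I_d / (2πr) = 1.72×10^-9 T.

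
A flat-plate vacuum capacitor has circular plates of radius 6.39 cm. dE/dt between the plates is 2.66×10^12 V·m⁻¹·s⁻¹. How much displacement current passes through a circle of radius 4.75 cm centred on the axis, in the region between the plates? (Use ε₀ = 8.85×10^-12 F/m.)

Total displacement current: I_d = ε₀(πR²)(dE/dt) = (8.85×10^-12)(0.01283)(2.66×10^12) = 0.3020 A.
The field is uniform, so I_d,enc = I_d (r/R)² = (0.3020)(4.75/6.39)² = 0.167 A.

0.167 A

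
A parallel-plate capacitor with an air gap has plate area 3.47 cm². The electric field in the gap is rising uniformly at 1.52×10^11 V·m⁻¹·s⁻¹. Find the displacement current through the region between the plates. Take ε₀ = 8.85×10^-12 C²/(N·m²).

With a uniform field, Φ_E = EA, so I_d = ε₀ A dE/dt = 4.67×10^-4 A.

4.67×10^-4 A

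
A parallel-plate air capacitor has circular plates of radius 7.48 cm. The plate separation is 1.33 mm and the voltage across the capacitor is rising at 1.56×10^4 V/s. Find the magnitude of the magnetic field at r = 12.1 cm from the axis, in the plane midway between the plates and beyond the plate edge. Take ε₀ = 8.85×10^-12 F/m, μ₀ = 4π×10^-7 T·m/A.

I_d = C dV/dt with C = ε₀πR²/d = 1.170×10^-10 F, so I_d = (1.170×10^-10)(1.56×10^4) = 1.825×10^-6 A.
Outside the plates the loop encloses all of I_d, so B·2πr = μ₀ I_d and B = 3.02×10^-12 T.

3.02×10^-12 T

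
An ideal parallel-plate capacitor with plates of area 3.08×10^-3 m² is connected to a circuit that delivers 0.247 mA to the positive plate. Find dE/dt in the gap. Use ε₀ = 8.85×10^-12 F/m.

By continuity, I_d in the gap equals the 0.247 mA flowing in the wire.
Since I_d = ε₀ A dE/dt, dE/dt = I_d/(ε₀A) = (2.47×10^-4)/((8.85×10^-12)(3.08×10^-3)) = 9.06×10^9 V/(m·s).

9.06×10^9 V/(m·s)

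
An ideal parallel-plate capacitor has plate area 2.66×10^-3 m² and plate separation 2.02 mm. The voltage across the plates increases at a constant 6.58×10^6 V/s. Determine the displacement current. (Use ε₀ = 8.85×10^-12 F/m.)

7.67×10^-5 A

E = V/d so dE/dt = (dV/dt)/d = 3.257×10^9 V/(m·s), and I_d = ε₀ A dE/dt = (8.85×10^-12)(2.66×10^-3)(3.257×10^9) = 7.67×10^-5 A.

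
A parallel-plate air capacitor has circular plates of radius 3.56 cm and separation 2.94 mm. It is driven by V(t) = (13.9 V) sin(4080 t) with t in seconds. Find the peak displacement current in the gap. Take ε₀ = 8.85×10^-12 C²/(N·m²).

6.80×10^-7 A

The displacement current equals the conduction current C dV/dt, which peaks at C V₀ ω.
With C = ε₀A/d = (8.85×10^-12)(3.982×10^-3)/(2.94×10^-3) = 1.199×10^-11 F and ω = 4080 rad/s, I_d,max = (1.199×10^-11)(13.9)(4080) = 6.80×10^-7 A.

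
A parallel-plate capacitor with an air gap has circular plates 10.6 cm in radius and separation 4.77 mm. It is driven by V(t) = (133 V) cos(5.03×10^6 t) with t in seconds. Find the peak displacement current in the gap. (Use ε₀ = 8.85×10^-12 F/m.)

0.0438 A

C = ε₀A/d = (8.85×10^-12)(0.03530)/(4.77×10^-3) = 6.549×10^-11 F; ω = 5.03×10^6 rad/s.
I_d = C dV/dt, so |I_d|_max = C V₀ ω = (6.549×10^-11)(133)(5.03×10^6) = 0.0438 A.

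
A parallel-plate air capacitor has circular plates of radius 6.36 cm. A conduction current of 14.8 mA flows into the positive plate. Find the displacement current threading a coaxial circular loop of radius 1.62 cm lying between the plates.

9.60×10^-4 A

Between the plates the displacement current equals the wire current: I_d = 14.8 mA = 0.0148 A.
Since J_d is uniform, the enclosed fraction is (r/R)² = 0.06488, giving I_d,enc = 9.60×10^-4 A.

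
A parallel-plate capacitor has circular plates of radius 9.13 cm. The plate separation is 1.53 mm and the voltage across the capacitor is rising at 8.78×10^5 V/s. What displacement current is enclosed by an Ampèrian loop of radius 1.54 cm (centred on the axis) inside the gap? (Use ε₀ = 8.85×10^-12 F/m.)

3.78×10^-6 A

dE/dt = (dV/dt)/d = 5.739×10^8 V/(m·s); I_d = ε₀(πR²)(dE/dt) = (8.85×10^-12)(0.02619)(5.739×10^8) = 1.330×10^-4 A.
Through an area πr² the displacement current is I_d·(πr²/πR²) = I_d (r/R)² = 3.78×10^-6 A.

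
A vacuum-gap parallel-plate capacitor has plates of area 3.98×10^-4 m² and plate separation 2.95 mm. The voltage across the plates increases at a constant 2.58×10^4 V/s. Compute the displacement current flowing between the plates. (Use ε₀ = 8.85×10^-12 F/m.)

3.08×10^-8 A

E = V/d so dE/dt = (dV/dt)/d = 8.746×10^6 V/(m·s), and I_d = ε₀ A dE/dt = (8.85×10^-12)(3.98×10^-4)(8.746×10^6) = 3.08×10^-8 A.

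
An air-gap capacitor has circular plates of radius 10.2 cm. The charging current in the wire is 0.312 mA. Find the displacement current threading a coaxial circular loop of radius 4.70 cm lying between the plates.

By continuity the displacement current in the gap matches the conduction current: I_d = 3.12×10^-4 A.
Since J_d is uniform, the enclosed fraction is (r/R)² = 0.2123, giving I_d,enc = 6.62×10^-5 A.

6.62×10^-5 A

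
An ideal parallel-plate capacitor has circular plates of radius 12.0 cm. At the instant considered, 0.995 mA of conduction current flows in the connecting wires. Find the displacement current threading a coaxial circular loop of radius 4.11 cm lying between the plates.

By continuity the displacement current in the gap matches the conduction current: I_d = 9.95×10^-4 A.
The field is uniform, so I_d,enc = I_d (r/R)² = (9.95×10^-4)(4.11/12.0)² = 1.17×10^-4 A.

1.17×10^-4 A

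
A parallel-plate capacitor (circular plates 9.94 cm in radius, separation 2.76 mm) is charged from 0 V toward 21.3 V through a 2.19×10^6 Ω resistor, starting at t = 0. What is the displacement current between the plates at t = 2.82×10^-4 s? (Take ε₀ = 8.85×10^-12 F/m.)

2.67×10^-6 A

C = ε₀A/d = (8.85×10^-12)(0.03104)/(2.76×10^-3) = 9.953×10^-11 F and τ = RC = 2.180×10^-4 s. I_d in the gap equals the RC charging current.
I_d(t) = (V₀/R) e^(−t/τ) = 9.726×10^-6 · e^(−1.294) = 2.67×10^-6 A.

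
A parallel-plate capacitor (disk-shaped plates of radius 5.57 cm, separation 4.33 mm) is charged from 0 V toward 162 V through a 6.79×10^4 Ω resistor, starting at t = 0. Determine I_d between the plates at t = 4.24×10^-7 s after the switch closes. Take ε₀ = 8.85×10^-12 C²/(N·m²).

1.74×10^-3 A

With C = ε₀A/d = (8.85×10^-12)(9.747×10^-3)/(4.33×10^-3) = 1.992×10^-11 F, the time constant is τ = RC = 1.353×10^-6 s, so t/τ = 0.3134 and e^(−t/τ) = 0.7310.
I_d = I_cond = (V₀/R) e^(−t/τ) = (2.386×10^-3)(0.7310) = 1.74×10^-3 A.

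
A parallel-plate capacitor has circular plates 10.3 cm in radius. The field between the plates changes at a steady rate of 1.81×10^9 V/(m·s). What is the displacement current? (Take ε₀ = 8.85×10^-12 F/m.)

5.34×10^-4 A

The displacement current is ε₀ times dΦ_E/dt = ε₀ A dE/dt = (8.85×10^-12)(0.03333)(1.81×10^9) = 5.34×10^-4 A.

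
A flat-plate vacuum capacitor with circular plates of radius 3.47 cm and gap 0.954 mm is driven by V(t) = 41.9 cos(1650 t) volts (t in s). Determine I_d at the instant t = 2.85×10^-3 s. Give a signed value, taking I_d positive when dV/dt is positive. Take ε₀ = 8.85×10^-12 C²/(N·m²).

2.43×10^-6 A

dE/dt = (V₀ω/d)·−sin(ωt) with ωt = 4.7025 rad: (41.9)(1650)(1.000)/(9.54×10^-4) = 7.247×10^7 V/(m·s).
I_d = ε₀ A dE/dt = (8.85×10^-12)(3.783×10^-3)(7.247×10^7) = 2.43×10^-6 A.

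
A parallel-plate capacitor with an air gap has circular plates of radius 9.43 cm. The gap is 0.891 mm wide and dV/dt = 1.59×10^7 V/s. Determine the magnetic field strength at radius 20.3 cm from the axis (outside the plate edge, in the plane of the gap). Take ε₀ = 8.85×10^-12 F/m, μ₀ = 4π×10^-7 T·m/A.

4.35×10^-9 T

With E = V/d, dE/dt = 1.785×10^10 V/(m·s) and πR² = 0.02794 m², giving I_d = ε₀ πR² dE/dt = 4.414×10^-3 A.
Outside the plates the loop encloses all of I_d, so B·2πr = μ₀ I_d and B = 4.35×10^-9 T.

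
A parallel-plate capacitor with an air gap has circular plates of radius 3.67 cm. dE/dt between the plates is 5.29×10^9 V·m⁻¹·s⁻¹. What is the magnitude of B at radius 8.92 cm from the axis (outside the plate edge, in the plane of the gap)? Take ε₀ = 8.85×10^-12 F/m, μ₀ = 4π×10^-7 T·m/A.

4.44×10^-10 T

Total displacement current: I_d = ε₀(πR²)(dE/dt) = (8.85×10^-12)(4.231×10^-3)(5.29×10^9) = 1.981×10^-4 A.
With r > R the enclosed displacement current is the full I_d; B = μ₀ I_d / (2πr) = 4.44×10^-10 T.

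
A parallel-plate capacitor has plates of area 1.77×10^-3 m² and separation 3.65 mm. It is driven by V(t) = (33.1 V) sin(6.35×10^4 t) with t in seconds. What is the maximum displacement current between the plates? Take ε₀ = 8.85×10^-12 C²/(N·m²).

The displacement current equals the conduction current C dV/dt, which peaks at C V₀ ω.
With C = ε₀A/d = (8.85×10^-12)(1.77×10^-3)/(3.65×10^-3) = 4.292×10^-12 F and ω = 6.35×10^4 rad/s, I_d,max = (4.292×10^-12)(33.1)(6.35×10^4) = 9.02×10^-6 A.

9.02×10^-6 A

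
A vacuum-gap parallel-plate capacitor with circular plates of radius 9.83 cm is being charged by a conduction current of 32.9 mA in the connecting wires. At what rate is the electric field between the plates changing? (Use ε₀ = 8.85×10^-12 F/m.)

1.22×10^11 V/(m·s)

By continuity, I_d in the gap equals the 32.9 mA flowing in the wire.
Since I_d = ε₀ A dE/dt, dE/dt = I_d/(ε₀A) = (0.0329)/((8.85×10^-12)(0.03036)) = 1.22×10^11 V/(m·s).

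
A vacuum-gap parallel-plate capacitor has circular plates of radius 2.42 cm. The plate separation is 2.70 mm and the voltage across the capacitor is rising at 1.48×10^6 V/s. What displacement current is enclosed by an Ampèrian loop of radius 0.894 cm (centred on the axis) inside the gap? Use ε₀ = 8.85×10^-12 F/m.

1.22×10^-6 A

With E = V/d, dE/dt = 5.481×10^8 V/(m·s) and πR² = 1.840×10^-3 m², giving I_d = ε₀ πR² dE/dt = 8.925×10^-6 A.
Since J_d is uniform, the enclosed fraction is (r/R)² = 0.1365, giving I_d,enc = 1.22×10^-6 A.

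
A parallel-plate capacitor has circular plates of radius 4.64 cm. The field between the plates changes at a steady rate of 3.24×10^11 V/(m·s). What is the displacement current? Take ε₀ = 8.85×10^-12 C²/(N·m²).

With a uniform field, Φ_E = EA, so I_d = ε₀ A dE/dt = 0.0194 A.

0.0194 A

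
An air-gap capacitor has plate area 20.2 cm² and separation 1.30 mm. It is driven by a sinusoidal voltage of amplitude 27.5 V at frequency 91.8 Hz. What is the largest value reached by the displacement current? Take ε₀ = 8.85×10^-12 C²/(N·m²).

2.18×10^-7 A

(dE/dt)_max = V₀ω/d = 1.220×10^7 V/(m·s); ω = 2πf = 576.8 rad/s.
I_d,max = ε₀ A (dE/dt)_max = (8.85×10^-12)(2.02×10^-3)(1.220×10^7) = 2.18×10^-7 A.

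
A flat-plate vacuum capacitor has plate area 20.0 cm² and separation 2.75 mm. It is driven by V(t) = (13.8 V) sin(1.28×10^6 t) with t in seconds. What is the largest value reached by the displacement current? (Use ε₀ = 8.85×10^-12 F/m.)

(dE/dt)_max = V₀ω/d = 6.423×10^9 V/(m·s); ω = 1.28×10^6 rad/s.
I_d,max = ε₀ A (dE/dt)_max = (8.85×10^-12)(2.00×10^-3)(6.423×10^9) = 1.14×10^-4 A.

1.14×10^-4 A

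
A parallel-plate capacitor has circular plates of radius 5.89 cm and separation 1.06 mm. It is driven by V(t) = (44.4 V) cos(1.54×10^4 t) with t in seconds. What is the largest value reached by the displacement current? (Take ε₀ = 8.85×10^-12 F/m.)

(dE/dt)_max = V₀ω/d = 6.451×10^8 V/(m·s); ω = 1.54×10^4 rad/s.
I_d,max = ε₀ A (dE/dt)_max = (8.85×10^-12)(0.01090)(6.451×10^8) = 6.22×10^-5 A.

6.22×10^-5 A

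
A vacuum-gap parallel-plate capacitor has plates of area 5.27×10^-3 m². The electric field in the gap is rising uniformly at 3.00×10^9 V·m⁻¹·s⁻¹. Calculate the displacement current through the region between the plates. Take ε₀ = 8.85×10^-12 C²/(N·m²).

1.40×10^-4 A

The displacement current is ε₀ times dΦ_E/dt = ε₀ A dE/dt = (8.85×10^-12)(5.27×10^-3)(3.00×10^9) = 1.40×10^-4 A.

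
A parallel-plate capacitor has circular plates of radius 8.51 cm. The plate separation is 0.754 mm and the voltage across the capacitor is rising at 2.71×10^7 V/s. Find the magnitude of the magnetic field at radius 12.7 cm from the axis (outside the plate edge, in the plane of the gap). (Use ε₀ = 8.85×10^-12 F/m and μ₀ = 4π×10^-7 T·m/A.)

1.14×10^-8 T

I_d = C dV/dt with C = ε₀πR²/d = 2.670×10^-10 F, so I_d = (2.670×10^-10)(2.71×10^7) = 7.236×10^-3 A.
With r > R the enclosed displacement current is the full I_d; B = μ₀ I_d / (2πr) = 1.14×10^-8 T.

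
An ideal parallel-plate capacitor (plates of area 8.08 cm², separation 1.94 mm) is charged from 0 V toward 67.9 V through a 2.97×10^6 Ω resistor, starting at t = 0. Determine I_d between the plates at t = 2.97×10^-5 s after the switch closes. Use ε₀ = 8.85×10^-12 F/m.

C = ε₀A/d = (8.85×10^-12)(8.08×10^-4)/(1.94×10^-3) = 3.686×10^-12 F, so τ = RC = 1.095×10^-5 s.
The conduction current is I(t) = (V₀/R) e^(−t/τ), and the displacement current between the plates equals it.
t/τ = 2.712; I_d = (67.9/2.97×10^6) · e^(−2.712) = (2.286×10^-5)(0.06640) = 1.52×10^-6 A.

1.52×10^-6 A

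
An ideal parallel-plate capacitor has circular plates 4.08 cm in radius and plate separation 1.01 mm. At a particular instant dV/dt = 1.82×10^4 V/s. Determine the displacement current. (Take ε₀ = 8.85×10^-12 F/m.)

E = V/d so dE/dt = (dV/dt)/d = 1.802×10^7 V/(m·s), and I_d = ε₀ A dE/dt = (8.85×10^-12)(5.230×10^-3)(1.802×10^7) = 8.34×10^-7 A.

8.34×10^-7 A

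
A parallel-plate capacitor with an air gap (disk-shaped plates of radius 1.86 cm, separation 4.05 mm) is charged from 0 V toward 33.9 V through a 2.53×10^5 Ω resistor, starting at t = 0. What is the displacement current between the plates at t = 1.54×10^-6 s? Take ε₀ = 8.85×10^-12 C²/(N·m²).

1.03×10^-5 A

C = ε₀A/d = (8.85×10^-12)(1.087×10^-3)/(4.05×10^-3) = 2.375×10^-12 F, so τ = RC = 6.009×10^-7 s.
The conduction current is I(t) = (V₀/R) e^(−t/τ), and the displacement current between the plates equals it.
t/τ = 2.563; I_d = (33.9/2.53×10^5) · e^(−2.563) = (1.340×10^-4)(0.07707) = 1.03×10^-5 A.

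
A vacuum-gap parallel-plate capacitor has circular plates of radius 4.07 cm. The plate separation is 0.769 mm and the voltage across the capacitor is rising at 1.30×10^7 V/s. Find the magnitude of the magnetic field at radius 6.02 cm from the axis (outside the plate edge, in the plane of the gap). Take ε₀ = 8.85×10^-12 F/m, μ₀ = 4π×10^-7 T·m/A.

2.59×10^-9 T

dE/dt = (dV/dt)/d = 1.691×10^10 V/(m·s); I_d = ε₀(πR²)(dE/dt) = (8.85×10^-12)(5.204×10^-3)(1.691×10^10) = 7.788×10^-4 A.
With r > R the enclosed displacement current is the full I_d; B = μ₀ I_d / (2πr) = 2.59×10^-9 T.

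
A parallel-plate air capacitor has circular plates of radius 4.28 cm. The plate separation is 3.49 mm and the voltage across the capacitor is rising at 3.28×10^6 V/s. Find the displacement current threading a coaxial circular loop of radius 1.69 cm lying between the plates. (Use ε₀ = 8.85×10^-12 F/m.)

I_d = C dV/dt with C = ε₀πR²/d = 1.459×10^-11 F, so I_d = (1.459×10^-11)(3.28×10^6) = 4.786×10^-5 A.
Through an area πr² the displacement current is I_d·(πr²/πR²) = I_d (r/R)² = 7.46×10^-6 A.

7.46×10^-6 A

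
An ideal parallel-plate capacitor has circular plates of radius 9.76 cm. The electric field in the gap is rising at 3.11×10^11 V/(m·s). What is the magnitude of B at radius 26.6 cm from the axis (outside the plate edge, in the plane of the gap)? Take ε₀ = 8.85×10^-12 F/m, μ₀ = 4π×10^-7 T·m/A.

Through the whole plate area (πR² = 0.02993 m²), I_d = ε₀ πR² dE/dt = 0.08238 A.
Outside the plates the loop encloses all of I_d, so B·2πr = μ₀ I_d and B = 6.19×10^-8 T.

6.19×10^-8 T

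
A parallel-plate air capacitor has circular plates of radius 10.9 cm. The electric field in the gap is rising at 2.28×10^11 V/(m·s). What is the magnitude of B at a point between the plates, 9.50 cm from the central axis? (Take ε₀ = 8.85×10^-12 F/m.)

1.20×10^-7 T

Through the whole plate area (πR² = 0.03733 m²), I_d = ε₀ πR² dE/dt = 0.07532 A.
An Ampèrian loop of radius r encloses a fraction (r/R)² of I_d. Then B·2πr = μ₀ I_d (r/R)², giving B = μ₀ I_d r/(2πR²) = 1.20×10^-7 T.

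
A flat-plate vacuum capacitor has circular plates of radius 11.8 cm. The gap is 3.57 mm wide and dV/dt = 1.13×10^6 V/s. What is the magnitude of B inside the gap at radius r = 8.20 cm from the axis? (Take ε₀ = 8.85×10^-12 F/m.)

1.44×10^-10 T

dE/dt = (dV/dt)/d = 3.165×10^8 V/(m·s); I_d = ε₀(πR²)(dE/dt) = (8.85×10^-12)(0.04374)(3.165×10^8) = 1.225×10^-4 A.
For r < R the Ampère–Maxwell law gives B(2πr) = μ₀ I_d (r²/R²), so B = μ₀ I_d r/(2πR²) = (4π×10^-7)(1.225×10^-4)(0.0820)/(2π·0.118²) = 1.44×10^-10 T.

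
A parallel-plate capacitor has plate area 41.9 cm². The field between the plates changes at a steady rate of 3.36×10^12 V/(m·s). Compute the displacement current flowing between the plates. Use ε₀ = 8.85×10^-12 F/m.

With a uniform field, Φ_E = EA, so I_d = ε₀ A dE/dt = 0.125 A.

0.125 A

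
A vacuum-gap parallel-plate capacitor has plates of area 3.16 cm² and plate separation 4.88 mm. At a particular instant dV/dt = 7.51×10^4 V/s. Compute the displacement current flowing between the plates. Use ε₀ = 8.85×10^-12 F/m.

The displacement current equals the charging current C dV/dt. With C = ε₀A/d = (8.85×10^-12)(3.16×10^-4)/(4.88×10^-3) = 5.731×10^-13 F, I_d = (5.731×10^-13)(7.51×10^4) = 4.30×10^-8 A.

4.30×10^-8 A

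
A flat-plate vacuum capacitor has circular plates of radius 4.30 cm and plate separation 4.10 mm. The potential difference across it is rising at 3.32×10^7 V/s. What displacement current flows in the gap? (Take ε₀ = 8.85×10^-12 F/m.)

4.16×10^-4 A

C = ε₀A/d = (8.85×10^-12)(5.809×10^-3)/(4.10×10^-3) = 1.254×10^-11 F.
I_d = C dV/dt = (1.254×10^-11)(3.32×10^7) = 4.16×10^-4 A.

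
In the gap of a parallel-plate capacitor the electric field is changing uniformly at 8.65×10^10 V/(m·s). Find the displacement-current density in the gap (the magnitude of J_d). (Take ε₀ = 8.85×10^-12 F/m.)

J_d = ε₀ dE/dt = (8.85×10^-12)(8.65×10^10) = 0.766 A/m².

0.766 A/m²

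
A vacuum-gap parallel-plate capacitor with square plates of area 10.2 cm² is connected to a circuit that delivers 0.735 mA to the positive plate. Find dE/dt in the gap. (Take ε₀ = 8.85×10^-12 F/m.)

By continuity, I_d in the gap equals the 0.735 mA flowing in the wire.
Inverting I_d = ε₀ A dE/dt gives dE/dt = 7.35×10^-4 / (8.85×10^-12 · 1.02×10^-3) = 8.14×10^10 V/(m·s).

8.14×10^10 V/(m·s)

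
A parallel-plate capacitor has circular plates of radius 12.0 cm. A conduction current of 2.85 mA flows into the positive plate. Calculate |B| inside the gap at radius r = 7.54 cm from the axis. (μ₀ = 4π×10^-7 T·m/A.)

2.98×10^-9 T

No conduction current crosses the gap, so I_d there equals the 2.85×10^-3 A in the leads.
For r < R the Ampère–Maxwell law gives B(2πr) = μ₀ I_d (r²/R²), so B = μ₀ I_d r/(2πR²) = (4π×10^-7)(2.85×10^-3)(0.0754)/(2π·0.120²) = 2.98×10^-9 T.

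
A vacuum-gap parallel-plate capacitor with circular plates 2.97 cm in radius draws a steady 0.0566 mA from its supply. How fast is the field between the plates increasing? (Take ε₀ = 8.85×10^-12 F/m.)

The displacement current between the plates equals the conduction current, I_d = 0.0566 mA.
Inverting I_d = ε₀ A dE/dt gives dE/dt = 5.66×10^-5 / (8.85×10^-12 · 2.771×10^-3) = 2.31×10^9 V/(m·s).

2.31×10^9 V/(m·s)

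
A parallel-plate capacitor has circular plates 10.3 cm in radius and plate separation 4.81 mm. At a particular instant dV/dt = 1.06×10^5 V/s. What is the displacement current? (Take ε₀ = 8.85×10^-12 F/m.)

The field between the plates is E = V/d, so dE/dt = (1.06×10^5)/(4.81×10^-3 m) = 2.204×10^7 V/(m·s).
I_d = ε₀ A (dE/dt) = (8.85×10^-12)(0.03333)(2.204×10^7) = 6.50×10^-6 A.

6.50×10^-6 A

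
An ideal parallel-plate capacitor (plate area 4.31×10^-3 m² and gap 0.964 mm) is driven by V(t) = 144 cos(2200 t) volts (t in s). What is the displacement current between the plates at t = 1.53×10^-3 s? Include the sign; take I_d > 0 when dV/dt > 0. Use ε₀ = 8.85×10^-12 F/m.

2.79×10^-6 A

dE/dt = (V₀ω/d)·−sin(ωt) with ωt = 3.366 rad: (144)(2200)(0.2225)/(9.64×10^-4) = 7.312×10^7 V/(m·s).
I_d = ε₀ A dE/dt = (8.85×10^-12)(4.31×10^-3)(7.312×10^7) = 2.79×10^-6 A.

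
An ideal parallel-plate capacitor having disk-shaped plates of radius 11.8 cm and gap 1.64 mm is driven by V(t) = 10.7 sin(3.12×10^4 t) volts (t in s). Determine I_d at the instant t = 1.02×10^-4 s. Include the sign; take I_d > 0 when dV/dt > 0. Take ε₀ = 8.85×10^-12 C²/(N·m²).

-7.87×10^-5 A

dE/dt = (V₀ω/d)·cos(ωt) with ωt = 3.1824 rad: (10.7)(3.12×10^4)(-0.9992)/(1.64×10^-3) = -2.034×10^8 V/(m·s).
I_d = ε₀ A dE/dt = (8.85×10^-12)(0.04374)(-2.034×10^8) = -7.87×10^-5 A.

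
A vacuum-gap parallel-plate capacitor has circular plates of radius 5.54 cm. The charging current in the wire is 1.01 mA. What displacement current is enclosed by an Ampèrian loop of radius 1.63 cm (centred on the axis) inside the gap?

8.74×10^-5 A

By continuity the displacement current in the gap matches the conduction current: I_d = 1.01×10^-3 A.
Since J_d is uniform, the enclosed fraction is (r/R)² = 0.08657, giving I_d,enc = 8.74×10^-5 A.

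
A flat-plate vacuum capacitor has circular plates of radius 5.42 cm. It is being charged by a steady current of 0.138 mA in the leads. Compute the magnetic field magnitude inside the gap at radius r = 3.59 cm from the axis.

3.37×10^-10 T

By continuity the displacement current in the gap matches the conduction current: I_d = 1.38×10^-4 A.
∮B·dl = μ₀ I_d,enc with I_d,enc = I_d r²/R² = 6.054×10^-5 A; so B = μ₀ I_d,enc/(2πr) = 3.37×10^-10 T.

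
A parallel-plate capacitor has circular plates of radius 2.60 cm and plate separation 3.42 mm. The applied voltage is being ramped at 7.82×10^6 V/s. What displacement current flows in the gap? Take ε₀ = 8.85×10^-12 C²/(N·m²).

E = V/d so dE/dt = (dV/dt)/d = 2.287×10^9 V/(m·s), and I_d = ε₀ A dE/dt = (8.85×10^-12)(2.124×10^-3)(2.287×10^9) = 4.30×10^-5 A.

4.30×10^-5 A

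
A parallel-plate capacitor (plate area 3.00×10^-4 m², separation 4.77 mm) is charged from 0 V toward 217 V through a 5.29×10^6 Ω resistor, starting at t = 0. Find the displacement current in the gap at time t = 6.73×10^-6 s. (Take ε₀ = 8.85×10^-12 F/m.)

4.17×10^-6 A

C = ε₀A/d = (8.85×10^-12)(3.00×10^-4)/(4.77×10^-3) = 5.566×10^-13 F, so τ = RC = 2.944×10^-6 s.
The conduction current is I(t) = (V₀/R) e^(−t/τ), and the displacement current between the plates equals it.
t/τ = 2.286; I_d = (217/5.29×10^6) · e^(−2.286) = (4.102×10^-5)(0.1017) = 4.17×10^-6 A.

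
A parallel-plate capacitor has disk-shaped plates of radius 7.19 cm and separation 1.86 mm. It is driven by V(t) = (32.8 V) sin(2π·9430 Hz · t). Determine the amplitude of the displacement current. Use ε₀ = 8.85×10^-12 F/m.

The displacement current equals the conduction current C dV/dt, which peaks at C V₀ ω.
With C = ε₀A/d = (8.85×10^-12)(0.01624)/(1.86×10^-3) = 7.727×10^-11 F and ω = 2πf = 5.925×10^4 rad/s, I_d,max = (7.727×10^-11)(32.8)(5.925×10^4) = 1.50×10^-4 A.

1.50×10^-4 A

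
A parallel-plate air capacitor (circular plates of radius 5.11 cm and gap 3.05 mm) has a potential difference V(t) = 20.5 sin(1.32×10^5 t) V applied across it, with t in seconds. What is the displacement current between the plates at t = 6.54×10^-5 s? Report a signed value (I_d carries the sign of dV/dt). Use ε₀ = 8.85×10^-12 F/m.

dE/dt = (V₀ω/d)·cos(ωt) with ωt = 8.6328 rad: (20.5)(1.32×10^5)(-0.7024)/(3.05×10^-3) = -6.232×10^8 V/(m·s).
I_d = ε₀ A dE/dt = (8.85×10^-12)(8.203×10^-3)(-6.232×10^8) = -4.52×10^-5 A.

-4.52×10^-5 A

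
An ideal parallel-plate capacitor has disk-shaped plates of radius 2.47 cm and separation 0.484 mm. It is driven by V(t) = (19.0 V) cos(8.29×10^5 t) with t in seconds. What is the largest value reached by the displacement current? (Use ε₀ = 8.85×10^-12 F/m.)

5.52×10^-4 A

(dE/dt)_max = V₀ω/d = 3.254×10^10 V/(m·s); ω = 8.29×10^5 rad/s.
I_d,max = ε₀ A (dE/dt)_max = (8.85×10^-12)(1.917×10^-3)(3.254×10^10) = 5.52×10^-4 A.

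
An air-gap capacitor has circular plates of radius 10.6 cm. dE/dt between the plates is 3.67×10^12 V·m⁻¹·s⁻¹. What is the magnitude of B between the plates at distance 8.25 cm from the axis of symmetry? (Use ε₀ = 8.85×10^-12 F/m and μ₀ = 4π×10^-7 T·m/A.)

Total displacement current: I_d = ε₀(πR²)(dE/dt) = (8.85×10^-12)(0.03530)(3.67×10^12) = 1.147 A.
∮B·dl = μ₀ I_d,enc with I_d,enc = I_d r²/R² = 0.6948 A; so B = μ₀ I_d,enc/(2πr) = 1.68×10^-6 T.

1.68×10^-6 T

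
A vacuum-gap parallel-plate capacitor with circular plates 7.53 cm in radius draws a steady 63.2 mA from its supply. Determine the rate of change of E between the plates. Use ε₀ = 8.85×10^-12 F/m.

4.01×10^11 V/(m·s)

By continuity, I_d in the gap equals the 63.2 mA flowing in the wire.
Inverting I_d = ε₀ A dE/dt gives dE/dt = 0.0632 / (8.85×10^-12 · 0.01781) = 4.01×10^11 V/(m·s).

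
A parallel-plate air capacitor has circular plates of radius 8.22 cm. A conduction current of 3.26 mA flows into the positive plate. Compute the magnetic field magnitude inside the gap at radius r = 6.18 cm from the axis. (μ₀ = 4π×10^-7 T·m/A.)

5.96×10^-9 T

No conduction current crosses the gap, so I_d there equals the 3.26×10^-3 A in the leads.
An Ampèrian loop of radius r encloses a fraction (r/R)² of I_d. Then B·2πr = μ₀ I_d (r/R)², giving B = μ₀ I_d r/(2πR²) = 5.96×10^-9 T.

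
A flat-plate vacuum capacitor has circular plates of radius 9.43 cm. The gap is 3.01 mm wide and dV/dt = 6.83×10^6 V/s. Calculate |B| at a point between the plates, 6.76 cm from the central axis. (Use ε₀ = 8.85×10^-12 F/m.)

dE/dt = (dV/dt)/d = 2.269×10^9 V/(m·s); I_d = ε₀(πR²)(dE/dt) = (8.85×10^-12)(0.02794)(2.269×10^9) = 5.611×10^-4 A.
An Ampèrian loop of radius r encloses a fraction (r/R)² of I_d. Then B·2πr = μ₀ I_d (r/R)², giving B = μ₀ I_d r/(2πR²) = 8.53×10^-10 T.

8.53×10^-10 T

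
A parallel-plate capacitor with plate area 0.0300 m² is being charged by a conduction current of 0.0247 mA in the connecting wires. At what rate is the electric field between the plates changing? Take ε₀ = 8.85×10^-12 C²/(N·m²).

The displacement current between the plates equals the conduction current, I_d = 0.0247 mA.
Since I_d = ε₀ A dE/dt, dE/dt = I_d/(ε₀A) = (2.47×10^-5)/((8.85×10^-12)(0.0300)) = 9.30×10^7 V/(m·s).

9.30×10^7 V/(m·s)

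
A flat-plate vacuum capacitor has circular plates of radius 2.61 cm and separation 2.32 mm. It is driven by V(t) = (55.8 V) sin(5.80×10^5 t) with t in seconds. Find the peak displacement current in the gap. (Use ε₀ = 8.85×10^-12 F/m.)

2.64×10^-4 A

The displacement current equals the conduction current C dV/dt, which peaks at C V₀ ω.
With C = ε₀A/d = (8.85×10^-12)(2.140×10^-3)/(2.32×10^-3) = 8.163×10^-12 F and ω = 5.80×10^5 rad/s, I_d,max = (8.163×10^-12)(55.8)(5.80×10^5) = 2.64×10^-4 A.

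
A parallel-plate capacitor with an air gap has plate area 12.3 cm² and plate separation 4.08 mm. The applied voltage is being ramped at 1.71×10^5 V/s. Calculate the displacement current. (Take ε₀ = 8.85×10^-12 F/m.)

4.56×10^-7 A

The field between the plates is E = V/d, so dE/dt = (1.71×10^5)/(4.08×10^-3 m) = 4.191×10^7 V/(m·s).
I_d = ε₀ A (dE/dt) = (8.85×10^-12)(1.23×10^-3)(4.191×10^7) = 4.56×10^-7 A.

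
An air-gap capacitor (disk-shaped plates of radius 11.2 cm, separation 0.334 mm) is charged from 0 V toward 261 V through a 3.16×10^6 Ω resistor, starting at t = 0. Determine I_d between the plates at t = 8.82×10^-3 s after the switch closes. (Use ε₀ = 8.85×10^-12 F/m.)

5.70×10^-6 A

With C = ε₀A/d = (8.85×10^-12)(0.03941)/(3.34×10^-4) = 1.044×10^-9 F, the time constant is τ = RC = 3.299×10^-3 s, so t/τ = 2.674 and e^(−t/τ) = 0.06898.
I_d = I_cond = (V₀/R) e^(−t/τ) = (8.259×10^-5)(0.06898) = 5.70×10^-6 A.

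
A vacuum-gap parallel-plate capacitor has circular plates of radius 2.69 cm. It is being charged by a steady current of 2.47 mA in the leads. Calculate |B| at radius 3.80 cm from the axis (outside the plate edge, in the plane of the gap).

No conduction current crosses the gap, so I_d there equals the 2.47×10^-3 A in the leads.
For r ≥ R the full I_d is enclosed: B = μ₀ I_d/(2πr) = (4π×10^-7)(2.47×10^-3)/(2π·0.0380) = 1.30×10^-8 T.

1.30×10^-8 T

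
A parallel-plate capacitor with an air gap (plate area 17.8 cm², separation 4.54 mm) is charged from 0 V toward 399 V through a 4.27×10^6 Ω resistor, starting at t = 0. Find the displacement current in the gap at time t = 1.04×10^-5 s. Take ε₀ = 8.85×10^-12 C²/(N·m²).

C = ε₀A/d = (8.85×10^-12)(1.78×10^-3)/(4.54×10^-3) = 3.470×10^-12 F and τ = RC = 1.482×10^-5 s. I_d in the gap equals the RC charging current.
I_d(t) = (V₀/R) e^(−t/τ) = 9.344×10^-5 · e^(−0.7018) = 4.63×10^-5 A.

4.63×10^-5 A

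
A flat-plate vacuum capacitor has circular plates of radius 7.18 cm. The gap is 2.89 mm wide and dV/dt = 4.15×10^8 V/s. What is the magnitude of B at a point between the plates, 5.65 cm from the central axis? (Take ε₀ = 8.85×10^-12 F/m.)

4.51×10^-8 T

I_d = C dV/dt with C = ε₀πR²/d = 4.961×10^-11 F, so I_d = (4.961×10^-11)(4.15×10^8) = 0.02059 A.
∮B·dl = μ₀ I_d,enc with I_d,enc = I_d r²/R² = 0.01275 A; so B = μ₀ I_d,enc/(2πr) = 4.51×10^-8 T.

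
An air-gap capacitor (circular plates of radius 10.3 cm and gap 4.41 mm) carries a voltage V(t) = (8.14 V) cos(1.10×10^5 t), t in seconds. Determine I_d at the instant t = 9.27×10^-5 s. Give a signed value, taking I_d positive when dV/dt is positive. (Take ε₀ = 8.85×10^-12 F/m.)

4.18×10^-5 A

dE/dt = (V₀ω/d)·−sin(ωt) with ωt = 10.197 rad: (8.14)(1.10×10^5)(0.6977)/(4.41×10^-3) = 1.417×10^8 V/(m·s).
I_d = ε₀ A dE/dt = (8.85×10^-12)(0.03333)(1.417×10^8) = 4.18×10^-5 A.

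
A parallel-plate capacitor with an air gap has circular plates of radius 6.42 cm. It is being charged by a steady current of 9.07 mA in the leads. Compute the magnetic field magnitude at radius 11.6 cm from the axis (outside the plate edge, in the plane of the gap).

Between the plates the displacement current equals the wire current: I_d = 9.07 mA = 9.07×10^-3 A.
For r ≥ R the full I_d is enclosed: B = μ₀ I_d/(2πr) = (4π×10^-7)(9.07×10^-3)/(2π·0.116) = 1.56×10^-8 T.

1.56×10^-8 T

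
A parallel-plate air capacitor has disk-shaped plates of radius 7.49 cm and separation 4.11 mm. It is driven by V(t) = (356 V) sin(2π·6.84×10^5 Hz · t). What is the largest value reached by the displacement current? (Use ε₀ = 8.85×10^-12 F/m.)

0.0581 A

The displacement current equals the conduction current C dV/dt, which peaks at C V₀ ω.
With C = ε₀A/d = (8.85×10^-12)(0.01762)/(4.11×10^-3) = 3.794×10^-11 F and ω = 2πf = 4.298×10^6 rad/s, I_d,max = (3.794×10^-11)(356)(4.298×10^6) = 0.0581 A.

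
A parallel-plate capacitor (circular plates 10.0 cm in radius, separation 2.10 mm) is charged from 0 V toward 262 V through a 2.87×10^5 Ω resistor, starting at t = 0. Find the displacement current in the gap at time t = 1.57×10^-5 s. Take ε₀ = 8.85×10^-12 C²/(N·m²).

6.04×10^-4 A

With C = ε₀A/d = (8.85×10^-12)(0.03142)/(2.10×10^-3) = 1.324×10^-10 F, the time constant is τ = RC = 3.800×10^-5 s, so t/τ = 0.4132 and e^(−t/τ) = 0.6615.
I_d = I_cond = (V₀/R) e^(−t/τ) = (9.129×10^-4)(0.6615) = 6.04×10^-4 A.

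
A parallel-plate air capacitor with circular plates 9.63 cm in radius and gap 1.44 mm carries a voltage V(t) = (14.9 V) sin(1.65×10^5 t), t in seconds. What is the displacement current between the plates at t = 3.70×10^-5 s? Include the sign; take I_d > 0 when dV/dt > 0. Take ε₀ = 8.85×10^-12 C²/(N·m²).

4.33×10^-4 A

dE/dt = (V₀ω/d)·cos(ωt) with ωt = 6.105 rad: (14.9)(1.65×10^5)(0.9842)/(1.44×10^-3) = 1.680×10^9 V/(m·s).
I_d = ε₀ A dE/dt = (8.85×10^-12)(0.02913)(1.680×10^9) = 4.33×10^-4 A.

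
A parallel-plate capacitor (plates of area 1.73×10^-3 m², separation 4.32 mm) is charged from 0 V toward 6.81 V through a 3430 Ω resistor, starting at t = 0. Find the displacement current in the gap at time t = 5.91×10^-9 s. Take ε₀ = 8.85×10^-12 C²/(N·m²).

C = ε₀A/d = (8.85×10^-12)(1.73×10^-3)/(4.32×10^-3) = 3.544×10^-12 F, so τ = RC = 1.216×10^-8 s.
The conduction current is I(t) = (V₀/R) e^(−t/τ), and the displacement current between the plates equals it.
t/τ = 0.4860; I_d = (6.81/3430) · e^(−0.4860) = (1.985×10^-3)(0.6151) = 1.22×10^-3 A.

1.22×10^-3 A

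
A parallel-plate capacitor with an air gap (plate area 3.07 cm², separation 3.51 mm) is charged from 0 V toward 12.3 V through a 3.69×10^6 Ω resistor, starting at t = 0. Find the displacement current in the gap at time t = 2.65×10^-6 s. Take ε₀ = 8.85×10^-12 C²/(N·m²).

C = ε₀A/d = (8.85×10^-12)(3.07×10^-4)/(3.51×10^-3) = 7.741×10^-13 F and τ = RC = 2.856×10^-6 s. I_d in the gap equals the RC charging current.
I_d(t) = (V₀/R) e^(−t/τ) = 3.333×10^-6 · e^(−0.9279) = 1.32×10^-6 A.

1.32×10^-6 A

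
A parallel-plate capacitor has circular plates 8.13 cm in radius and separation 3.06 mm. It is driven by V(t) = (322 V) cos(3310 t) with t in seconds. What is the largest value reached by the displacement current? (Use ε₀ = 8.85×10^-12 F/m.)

6.40×10^-5 A

(dE/dt)_max = V₀ω/d = 3.483×10^8 V/(m·s); ω = 3310 rad/s.
I_d,max = ε₀ A (dE/dt)_max = (8.85×10^-12)(0.02076)(3.483×10^8) = 6.40×10^-5 A.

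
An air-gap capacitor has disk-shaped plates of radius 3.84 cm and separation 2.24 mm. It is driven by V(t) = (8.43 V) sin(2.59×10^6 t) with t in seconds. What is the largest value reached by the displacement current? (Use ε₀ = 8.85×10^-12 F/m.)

C = ε₀A/d = (8.85×10^-12)(4.632×10^-3)/(2.24×10^-3) = 1.830×10^-11 F; ω = 2.59×10^6 rad/s.
I_d = C dV/dt, so |I_d|_max = C V₀ ω = (1.830×10^-11)(8.43)(2.59×10^6) = 4.00×10^-4 A.

4.00×10^-4 A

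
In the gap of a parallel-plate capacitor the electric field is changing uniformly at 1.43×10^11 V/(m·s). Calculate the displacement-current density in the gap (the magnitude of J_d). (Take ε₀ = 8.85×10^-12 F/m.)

1.27 A/m²

J_d = ε₀ ∂E/∂t, so J_d = 1.27 A/m².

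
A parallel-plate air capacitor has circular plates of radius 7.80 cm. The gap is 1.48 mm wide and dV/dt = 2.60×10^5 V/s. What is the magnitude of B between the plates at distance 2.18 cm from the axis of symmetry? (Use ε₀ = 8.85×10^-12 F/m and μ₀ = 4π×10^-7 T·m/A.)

2.13×10^-11 T

With E = V/d, dE/dt = 1.757×10^8 V/(m·s) and πR² = 0.01911 m², giving I_d = ε₀ πR² dE/dt = 2.971×10^-5 A.
An Ampèrian loop of radius r encloses a fraction (r/R)² of I_d. Then B·2πr = μ₀ I_d (r/R)², giving B = μ₀ I_d r/(2πR²) = 2.13×10^-11 T.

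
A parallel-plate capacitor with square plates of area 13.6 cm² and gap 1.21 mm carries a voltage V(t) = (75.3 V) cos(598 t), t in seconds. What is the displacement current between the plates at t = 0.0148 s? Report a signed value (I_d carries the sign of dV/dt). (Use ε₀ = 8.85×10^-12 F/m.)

dV/dt = (75.3)(598)·−sin(8.8504) = -2.447×10^4 V/s.
I_d = C dV/dt with C = ε₀A/d = (8.85×10^-12)(1.36×10^-3)/(1.21×10^-3) = 9.947×10^-12 F, so I_d = (9.947×10^-12)(-2.447×10^4) = -2.43×10^-7 A.

-2.43×10^-7 A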